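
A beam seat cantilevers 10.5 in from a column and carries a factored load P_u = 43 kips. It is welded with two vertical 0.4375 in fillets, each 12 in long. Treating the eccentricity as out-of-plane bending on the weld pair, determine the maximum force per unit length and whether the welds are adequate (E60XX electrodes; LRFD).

f_max ≈ 9.58 kip/in; NOT adequate

E60XX → F_EXX = 60 ksi.
L_w = 2 × 12 = 24 in; section modulus (unit throat) S = 2 × L²/6 = 48 in².
Direct shear f_v = P/L_w = 43/24 = 1.792 kip/in.
Moment M = P × e = 43 × 10.5 = 451.5 kip·in; bending f_b = M/S = 9.406 kip/in.
f_max = √(f_v² + f_b²) = √(1.792² + 9.406²) = 9.575 kip/in.
φr_n = 0.75 × 0.6 × 60 × (0.707 × 0.4375) = 8.351 kip/in → NOT adequate.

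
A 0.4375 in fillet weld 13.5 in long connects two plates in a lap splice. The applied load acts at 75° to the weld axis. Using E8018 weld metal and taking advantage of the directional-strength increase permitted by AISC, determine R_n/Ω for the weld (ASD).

R_n/Ω ≈ 148 kip

E80XX → F_EXX = 80 ksi.
t_e = 0.707 × 0.4375 = 0.3093 in; A_we = 0.3093 × 13.5 = 4.176 in².
Directional factor: 1.0 + 0.5 sin^1.5(75°) = 1.475.
F_nw = 0.6 × 80 × 1.475 = 70.78 ksi.
R_n/Ω = (70.78 × 4.176) / 2.0 = 147.8 kip.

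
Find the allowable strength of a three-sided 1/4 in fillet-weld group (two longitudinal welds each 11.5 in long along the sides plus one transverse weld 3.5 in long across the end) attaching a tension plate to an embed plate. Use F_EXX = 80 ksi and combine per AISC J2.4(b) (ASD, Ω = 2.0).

R_n/Ω ≈ 112 kips

t_e = 0.707 × 0.25 = 0.1767 in.
R_nwl = 0.6 × 80 × 0.1767 × 23 = 195.1 kips (longitudinal, 2 welds).
R_nwt = 0.6 × 80 × 0.1767 × 3.5 = 29.69 kips (transverse, base value).
(i) R_nwl + R_nwt = 224.8 kips; (ii) 0.85 R_nwl + 1.5 R_nwt = 210.4 kips.
R_n = max = 224.8 kips [governs: (i)]; R_n/Ω = 112.4 kips.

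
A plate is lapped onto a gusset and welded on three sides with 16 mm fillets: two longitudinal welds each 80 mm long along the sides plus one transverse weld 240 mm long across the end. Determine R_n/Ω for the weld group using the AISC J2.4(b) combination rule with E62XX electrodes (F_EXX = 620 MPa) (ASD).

R_n/Ω ≈ 1040 kN

t_e = 0.707 × 16 = 11.31 mm.
R_nwl = 0.6 × 620 × 11.31 × 160 × 10⁻³ = 673.3 kN (longitudinal, 2 welds).
R_nwt = 0.6 × 620 × 11.31 × 240 × 10⁻³ = 1010 kN (transverse, base value).
(i) R_nwl + R_nwt = 1683 kN; (ii) 0.85 R_nwl + 1.5 R_nwt = 2087 kN.
R_n = max = 2087 kN [governs: (ii)]; R_n/Ω = 1044 kN.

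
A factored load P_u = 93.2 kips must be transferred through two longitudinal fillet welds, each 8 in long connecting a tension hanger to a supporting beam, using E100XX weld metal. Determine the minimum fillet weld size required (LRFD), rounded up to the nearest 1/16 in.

w = 3/16 in

E100XX → F_EXX = 100 ksi.
Total weld length L = 16 in.
Required throat t_e = P_u / (φ × 0.6 F_EXX × L) = 93.2 / (0.75 × 0.6 × 100 × 16) = 0.1294 in.
Required leg w = t_e / 0.707 = 0.1831 in → use 3/16 in.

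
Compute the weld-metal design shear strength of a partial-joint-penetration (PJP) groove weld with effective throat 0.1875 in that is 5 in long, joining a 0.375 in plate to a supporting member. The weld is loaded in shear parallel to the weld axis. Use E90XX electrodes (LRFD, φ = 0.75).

φR_n ≈ 38 kips

E90XX → F_EXX = 90 ksi.
Effective throat (given) t_e = 0.1875 in.
A_we = 0.1875 × 5 = 0.9375 in².
F_nw = 0.6 F_EXX = 54 ksi.
φR_n = 0.75 × 54 × 0.9375 = 37.97 kips.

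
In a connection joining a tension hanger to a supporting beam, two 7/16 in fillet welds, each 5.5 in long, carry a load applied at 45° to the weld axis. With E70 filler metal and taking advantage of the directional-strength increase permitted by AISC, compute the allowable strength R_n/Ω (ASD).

R_n/Ω ≈ 92.7 kips

E70XX → F_EXX = 70 ksi.
t_e = 0.707 × 0.4375 = 0.3093 in; A_we = 0.3093 × 11 = 3.402 in².
Directional factor: 1.0 + 0.5 sin^1.5(45°) = 1.297.
F_nw = 0.6 × 70 × 1.297 = 54.49 ksi.
R_n/Ω = (54.49 × 3.402) / 2.0 = 92.69 kips.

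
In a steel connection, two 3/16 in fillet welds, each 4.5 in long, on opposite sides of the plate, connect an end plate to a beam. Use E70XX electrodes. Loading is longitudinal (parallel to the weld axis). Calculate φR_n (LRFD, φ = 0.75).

φR_n ≈ 37.6 kip

E70XX → F_EXX = 70 ksi.
Effective throat t_e = 0.707 × 0.1875 = 0.1326 in.
Total length L = 9 in; A_we = 0.1326 × 9 = 1.193 in².
F_nw = 0.6 F_EXX = 0.6 × 70 = 42 ksi.
φR_n = 0.75 × 42 × 1.193 = 37.58 kip.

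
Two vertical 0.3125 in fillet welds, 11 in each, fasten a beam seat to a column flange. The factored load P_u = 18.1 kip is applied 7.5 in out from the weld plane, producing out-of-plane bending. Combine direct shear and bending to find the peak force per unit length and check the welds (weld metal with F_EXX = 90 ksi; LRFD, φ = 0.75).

f_max ≈ 3.46 kip/in; adequate

L_w = 2 × 11 = 22 in; section modulus (unit throat) S = 2 × L²/6 = 40.33 in².
Direct shear f_v = P/L_w = 18.1/22 = 0.8227 kip/in.
Moment M = P × e = 18.1 × 7.5 = 135.75 kip·in; bending f_b = M/S = 3.366 kip/in.
f_max = √(f_v² + f_b²) = √(0.8227² + 3.366²) = 3.465 kip/in.
φr_n = 0.75 × 0.6 × 90 × (0.707 × 0.3125) = 8.948 kip/in → adequate.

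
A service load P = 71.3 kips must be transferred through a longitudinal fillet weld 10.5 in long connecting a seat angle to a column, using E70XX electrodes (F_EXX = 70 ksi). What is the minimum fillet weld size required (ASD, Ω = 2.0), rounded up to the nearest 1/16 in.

w = 1/2 in

Total weld length L = 10.5 in.
Required throat t_e = P × Ω / (0.6 F_EXX × L) = 71.3 × 2.0 / (0.6 × 70 × 10.5) = 0.3234 in.
Required leg w = t_e / 0.707 = 0.4574 in → use 1/2 in.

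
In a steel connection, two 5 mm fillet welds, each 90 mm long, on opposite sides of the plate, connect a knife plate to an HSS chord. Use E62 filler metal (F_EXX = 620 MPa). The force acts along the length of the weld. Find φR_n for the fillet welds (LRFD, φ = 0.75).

Effective throat t_e = 0.707 × 5 = 3.535 mm.
Total length L = 180 mm; A_we = 3.535 × 180 = 636.3 mm².
F_nw = 0.6 F_EXX = 0.6 × 620 = 372 MPa.
φR_n = 0.75 × 372 × 636.3 × 10⁻³ = 177.5 kN.

φR_n ≈ 178 kN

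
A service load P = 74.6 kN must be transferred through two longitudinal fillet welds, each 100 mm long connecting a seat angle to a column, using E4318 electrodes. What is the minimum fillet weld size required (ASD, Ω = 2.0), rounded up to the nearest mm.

w = 5 mm

E43XX → F_EXX = 430 MPa.
Total weld length L = 200 mm.
Required throat t_e = P × Ω / (0.6 F_EXX × L) = 74.6 × 2.0 / (0.6 × 430 × 200 × 10⁻³) = 2.891 mm.
Required leg w = t_e / 0.707 = 4.09 mm → use 5 mm.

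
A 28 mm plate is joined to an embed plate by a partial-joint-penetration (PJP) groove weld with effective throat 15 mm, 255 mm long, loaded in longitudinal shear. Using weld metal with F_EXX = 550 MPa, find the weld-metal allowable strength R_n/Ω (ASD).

R_n/Ω ≈ 631 kN

Effective throat (given) t_e = 15 mm.
A_we = 15 × 255 = 3825 mm².
F_nw = 0.6 F_EXX = 330 MPa.
R_n/Ω = (330 × 3825) / 2.0 × 10⁻³ = 631.1 kN.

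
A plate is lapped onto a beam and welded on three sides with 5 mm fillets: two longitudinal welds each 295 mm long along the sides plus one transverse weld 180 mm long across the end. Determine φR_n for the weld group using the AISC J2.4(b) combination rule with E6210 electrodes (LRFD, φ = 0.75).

φR_n ≈ 761 kN

E62XX → F_EXX = 620 MPa.
t_e = 0.707 × 5 = 3.535 mm.
R_nwl = 0.6 × 620 × 3.535 × 590 × 10⁻³ = 775.9 kN (longitudinal, 2 welds).
R_nwt = 0.6 × 620 × 3.535 × 180 × 10⁻³ = 236.7 kN (transverse, base value).
(i) R_nwl + R_nwt = 1013 kN; (ii) 0.85 R_nwl + 1.5 R_nwt = 1015 kN.
R_n = max = 1015 kN [governs: (ii)]; φR_n = 760.9 kN.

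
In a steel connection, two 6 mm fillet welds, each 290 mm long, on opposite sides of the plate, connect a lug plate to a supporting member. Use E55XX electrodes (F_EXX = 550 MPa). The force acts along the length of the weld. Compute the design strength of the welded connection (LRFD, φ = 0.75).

Effective throat t_e = 0.707 × 6 = 4.242 mm.
Total length L = 580 mm; A_we = 4.242 × 580 = 2460 mm².
F_nw = 0.6 F_EXX = 0.6 × 550 = 330 MPa.
φR_n = 0.75 × 330 × 2460 × 10⁻³ = 608.9 kN.

φR_n ≈ 609 kN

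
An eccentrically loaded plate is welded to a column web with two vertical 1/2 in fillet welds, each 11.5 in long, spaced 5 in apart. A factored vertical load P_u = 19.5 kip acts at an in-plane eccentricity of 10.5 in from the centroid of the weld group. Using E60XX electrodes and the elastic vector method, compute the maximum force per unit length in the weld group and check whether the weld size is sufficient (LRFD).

E60XX → F_EXX = 60 ksi.
Total weld length L_w = 23 in. Treat welds as unit-width lines.
Polar moment about centroid: J = 2[d³/12 + d(b/2)²] = 2[11.5³/12 + 11.5×2.5²] = 397.2 in³.
Direct shear f_v = P/L_w = 19.5 / 23 = 0.8478 kip/in (vertical).
Torsion M = P·e = 19.5 × 10.5 = 204.75 kip·in.
Critical point at (x, y) = (2.5, 5.75) from centroid. f_tx = M·y/J = 2.964 kip/in; f_ty = M·x/J = 1.289 kip/in.
Resultant f_max = √[f_tx² + (f_v + f_ty)²] = √[2.964² + (0.8478 + 1.289)²] = 3.654 kip/in.
Capacity per unit length: φr_n = 0.75 × 0.6 × 60 × (0.707 × 0.5) = 9.544 kip/in.
3.654 ≤ 9.544 → adequate.

f_max ≈ 3.65 kip/in; adequate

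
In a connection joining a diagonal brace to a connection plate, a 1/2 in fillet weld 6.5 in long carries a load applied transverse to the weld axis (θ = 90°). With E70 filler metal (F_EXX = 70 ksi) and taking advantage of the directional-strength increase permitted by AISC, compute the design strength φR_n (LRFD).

t_e = 0.707 × 0.5 = 0.3535 in; A_we = 0.3535 × 6.5 = 2.298 in².
Directional factor: 1.0 + 0.5 sin^1.5(90°) = 1.5.
F_nw = 0.6 × 70 × 1.5 = 63 ksi.
φR_n = 0.75 × 63 × 2.298 = 108.6 kips.

φR_n ≈ 109 kips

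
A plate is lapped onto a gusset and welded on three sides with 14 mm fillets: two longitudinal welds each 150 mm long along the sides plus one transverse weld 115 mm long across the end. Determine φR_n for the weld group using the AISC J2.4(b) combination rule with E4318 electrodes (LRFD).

E43XX → F_EXX = 430 MPa.
t_e = 0.707 × 14 = 9.898 mm.
R_nwl = 0.6 × 430 × 9.898 × 300 × 10⁻³ = 766.1 kN (longitudinal, 2 welds).
R_nwt = 0.6 × 430 × 9.898 × 115 × 10⁻³ = 293.7 kN (transverse, base value).
(i) R_nwl + R_nwt = 1060 kN; (ii) 0.85 R_nwl + 1.5 R_nwt = 1092 kN.
R_n = max = 1092 kN [governs: (ii)]; φR_n = 818.8 kN.

φR_n ≈ 819 kN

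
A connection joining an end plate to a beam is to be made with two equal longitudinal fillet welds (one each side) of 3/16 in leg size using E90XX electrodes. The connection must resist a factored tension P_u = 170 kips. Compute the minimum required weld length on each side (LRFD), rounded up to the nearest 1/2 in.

E90XX → F_EXX = 90 ksi.
Throat t_e = 0.707 × 0.1875 = 0.1326 in.
φr_n = 0.75 × 0.6 × 90 × 0.1326 = 5.369 kips/in.
L_req = P_u / φr_n = 170 / 5.369 = 31.66 in total.
Per side: 31.66 / 2 = 15.83 in.
Round up → use L = 16 in on each side.

L = 16 in on each side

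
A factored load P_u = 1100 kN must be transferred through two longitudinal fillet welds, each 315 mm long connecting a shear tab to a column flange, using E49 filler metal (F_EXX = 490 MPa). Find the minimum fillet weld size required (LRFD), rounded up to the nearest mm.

Total weld length L = 630 mm.
Required throat t_e = P_u / (φ × 0.6 F_EXX × L) = 1100 / (0.75 × 0.6 × 490 × 630 × 10⁻³) = 7.919 mm.
Required leg w = t_e / 0.707 = 11.2 mm → use 12 mm.

w = 12 mm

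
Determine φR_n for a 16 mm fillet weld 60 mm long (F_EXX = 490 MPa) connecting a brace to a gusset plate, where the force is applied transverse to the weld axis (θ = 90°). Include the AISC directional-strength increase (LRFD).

φR_n ≈ 224 kN

t_e = 0.707 × 16 = 11.31 mm; A_we = 11.31 × 60 = 678.7 mm².
Directional factor: 1.0 + 0.5 sin^1.5(90°) = 1.5.
F_nw = 0.6 × 490 × 1.5 = 441 MPa.
φR_n = 0.75 × 441 × 678.7 × 10⁻³ = 224.5 kN.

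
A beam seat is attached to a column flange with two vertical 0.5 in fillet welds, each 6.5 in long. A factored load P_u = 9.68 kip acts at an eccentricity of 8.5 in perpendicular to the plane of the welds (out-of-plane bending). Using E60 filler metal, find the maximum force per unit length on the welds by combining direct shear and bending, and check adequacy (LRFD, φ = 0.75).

f_max ≈ 5.89 kip/in; adequate

E60XX → F_EXX = 60 ksi.
L_w = 2 × 6.5 = 13 in; section modulus (unit throat) S = 2 × L²/6 = 14.08 in².
Direct shear f_v = P/L_w = 9.68/13 = 0.7446 kip/in.
Moment M = P × e = 9.68 × 8.5 = 82.28 kip·in; bending f_b = M/S = 5.842 kip/in.
f_max = √(f_v² + f_b²) = √(0.7446² + 5.842²) = 5.89 kip/in.
φr_n = 0.75 × 0.6 × 60 × (0.707 × 0.5) = 9.544 kip/in → adequate.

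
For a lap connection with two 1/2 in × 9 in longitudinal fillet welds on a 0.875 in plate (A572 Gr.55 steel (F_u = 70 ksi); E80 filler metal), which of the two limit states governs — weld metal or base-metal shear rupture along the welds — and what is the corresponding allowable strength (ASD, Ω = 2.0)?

E80XX → F_EXX = 80 ksi.
t_e = 0.707 × 0.5 = 0.3535 in; L = 18 in.
Weld metal: R_n/Ω = (1/2.0) × 0.6 × 80 × 0.3535 × 18 = 152.7 kip.
Base metal (shear rupture): R_n/Ω = (1/2.0) × 0.6 × 70 × 0.875 × 18 = 330.8 kip.
Governing: weld metal.

R_n/Ω ≈ 153 kip (weld metal governs)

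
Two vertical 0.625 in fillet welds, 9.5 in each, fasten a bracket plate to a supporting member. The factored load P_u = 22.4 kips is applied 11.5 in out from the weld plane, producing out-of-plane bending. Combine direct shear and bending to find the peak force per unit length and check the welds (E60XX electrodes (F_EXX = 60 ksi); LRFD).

L_w = 2 × 9.5 = 19 in; section modulus (unit throat) S = 2 × L²/6 = 30.08 in².
Direct shear f_v = P/L_w = 22.4/19 = 1.179 kip/in.
Moment M = P × e = 22.4 × 11.5 = 257.6 kip·in; bending f_b = M/S = 8.563 kip/in.
f_max = √(f_v² + f_b²) = √(1.179² + 8.563²) = 8.644 kip/in.
φr_n = 0.75 × 0.6 × 60 × (0.707 × 0.625) = 11.93 kip/in → adequate.

f_max ≈ 8.64 kip/in; adequate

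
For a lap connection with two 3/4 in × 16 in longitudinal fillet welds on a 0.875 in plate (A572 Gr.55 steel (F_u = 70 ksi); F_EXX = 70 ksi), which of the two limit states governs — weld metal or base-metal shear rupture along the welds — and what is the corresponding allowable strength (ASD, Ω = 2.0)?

R_n/Ω ≈ 356 kip (weld metal governs)

t_e = 0.707 × 0.75 = 0.5302 in; L = 32 in.
Weld metal: R_n/Ω = (1/2.0) × 0.6 × 70 × 0.5302 × 32 = 356.3 kip.
Base metal (shear rupture): R_n/Ω = (1/2.0) × 0.6 × 70 × 0.875 × 32 = 588 kip.
Governing: weld metal.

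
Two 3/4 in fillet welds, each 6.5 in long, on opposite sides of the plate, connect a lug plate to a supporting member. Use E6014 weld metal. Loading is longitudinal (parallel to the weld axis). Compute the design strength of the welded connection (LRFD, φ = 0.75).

φR_n ≈ 186 kip

E60XX → F_EXX = 60 ksi.
Effective throat t_e = 0.707 × 0.75 = 0.5302 in.
Total length L = 13 in; A_we = 0.5302 × 13 = 6.893 in².
F_nw = 0.6 F_EXX = 0.6 × 60 = 36 ksi.
φR_n = 0.75 × 36 × 6.893 = 186.1 kip.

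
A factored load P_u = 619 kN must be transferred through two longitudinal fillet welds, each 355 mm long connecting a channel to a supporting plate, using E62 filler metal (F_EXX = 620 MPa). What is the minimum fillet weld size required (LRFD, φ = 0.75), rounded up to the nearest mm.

Total weld length L = 710 mm.
Required throat t_e = P_u / (φ × 0.6 F_EXX × L) = 619 / (0.75 × 0.6 × 620 × 710 × 10⁻³) = 3.125 mm.
Required leg w = t_e / 0.707 = 4.42 mm → use 5 mm.

w = 5 mm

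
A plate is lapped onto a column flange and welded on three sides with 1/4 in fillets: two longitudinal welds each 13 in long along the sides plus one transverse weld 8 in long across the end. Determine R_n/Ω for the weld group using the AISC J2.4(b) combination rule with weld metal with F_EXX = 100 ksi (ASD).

R_n/Ω ≈ 181 kips

t_e = 0.707 × 0.25 = 0.1767 in.
R_nwl = 0.6 × 100 × 0.1767 × 26 = 275.7 kips (longitudinal, 2 welds).
R_nwt = 0.6 × 100 × 0.1767 × 8 = 84.84 kips (transverse, base value).
(i) R_nwl + R_nwt = 360.6 kips; (ii) 0.85 R_nwl + 1.5 R_nwt = 361.6 kips.
R_n = max = 361.6 kips [governs: (ii)]; R_n/Ω = 180.8 kips.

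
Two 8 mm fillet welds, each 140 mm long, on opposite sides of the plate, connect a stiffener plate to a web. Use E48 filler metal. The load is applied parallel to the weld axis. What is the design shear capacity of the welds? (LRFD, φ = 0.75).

E48XX → F_EXX = 480 MPa.
Effective throat t_e = 0.707 × 8 = 5.656 mm.
Total length L = 280 mm; A_we = 5.656 × 280 = 1584 mm².
F_nw = 0.6 F_EXX = 0.6 × 480 = 288 MPa.
φR_n = 0.75 × 288 × 1584 × 10⁻³ = 342.1 kN.

φR_n ≈ 342 kN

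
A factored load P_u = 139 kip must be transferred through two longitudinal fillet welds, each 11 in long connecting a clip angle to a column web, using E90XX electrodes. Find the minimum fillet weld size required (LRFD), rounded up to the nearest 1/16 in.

E90XX → F_EXX = 90 ksi.
Total weld length L = 22 in.
Required throat t_e = P_u / (φ × 0.6 F_EXX × L) = 139 / (0.75 × 0.6 × 90 × 22) = 0.156 in.
Required leg w = t_e / 0.707 = 0.2207 in → use 1/4 in.

w = 1/4 in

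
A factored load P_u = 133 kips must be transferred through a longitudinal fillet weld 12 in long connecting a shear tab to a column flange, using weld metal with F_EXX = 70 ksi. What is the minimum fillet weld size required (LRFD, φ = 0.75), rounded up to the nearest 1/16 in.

Total weld length L = 12 in.
Required throat t_e = P_u / (φ × 0.6 F_EXX × L) = 133 / (0.75 × 0.6 × 70 × 12) = 0.3519 in.
Required leg w = t_e / 0.707 = 0.4977 in → use 1/2 in.

w = 1/2 in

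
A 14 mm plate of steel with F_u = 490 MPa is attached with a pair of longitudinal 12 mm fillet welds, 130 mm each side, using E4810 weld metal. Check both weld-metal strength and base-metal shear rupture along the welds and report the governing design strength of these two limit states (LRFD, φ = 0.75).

E48XX → F_EXX = 480 MPa.
t_e = 0.707 × 12 = 8.484 mm; L = 260 mm.
Weld metal: φR_n = 0.75 × 0.6 × 480 × 8.484 × 260 × 10⁻³ = 476.5 kN.
Base metal (shear rupture): φR_n = 0.75 × 0.6 × 490 × 14 × 260 × 10⁻³ = 802.6 kN.
Governing: weld metal.

φR_n ≈ 476 kN (weld metal governs)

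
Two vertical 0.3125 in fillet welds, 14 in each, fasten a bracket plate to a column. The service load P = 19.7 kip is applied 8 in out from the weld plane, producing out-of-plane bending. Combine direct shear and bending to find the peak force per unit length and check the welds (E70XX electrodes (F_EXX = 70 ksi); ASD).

f_max ≈ 2.51 kip/in; adequate

L_w = 2 × 14 = 28 in; section modulus (unit throat) S = 2 × L²/6 = 65.33 in².
Direct shear f_v = P/L_w = 19.7/28 = 0.7036 kip/in.
Moment M = P × e = 19.7 × 8 = 157.6 kip·in; bending f_b = M/S = 2.412 kip/in.
f_max = √(f_v² + f_b²) = √(0.7036² + 2.412²) = 2.513 kip/in.
r_n/Ω = (1/2.0) × 0.6 × 70 × (0.707 × 0.3125) = 4.64 kip/in → adequate.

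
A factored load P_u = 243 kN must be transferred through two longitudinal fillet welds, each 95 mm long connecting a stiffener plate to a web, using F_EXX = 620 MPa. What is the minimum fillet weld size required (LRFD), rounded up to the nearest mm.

w = 7 mm

Total weld length L = 190 mm.
Required throat t_e = P_u / (φ × 0.6 F_EXX × L) = 243 / (0.75 × 0.6 × 620 × 190 × 10⁻³) = 4.584 mm.
Required leg w = t_e / 0.707 = 6.484 mm → use 7 mm.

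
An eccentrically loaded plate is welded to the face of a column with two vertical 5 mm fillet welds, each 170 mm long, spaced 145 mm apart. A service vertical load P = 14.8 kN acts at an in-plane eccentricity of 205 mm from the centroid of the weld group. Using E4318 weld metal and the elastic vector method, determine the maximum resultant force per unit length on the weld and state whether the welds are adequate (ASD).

f_max ≈ 162 N/mm; adequate

E43XX → F_EXX = 430 MPa.
Total weld length L_w = 340 mm. Treat welds as unit-width lines.
Polar moment about centroid: J = 2[d³/12 + d(b/2)²] = 2[170³/12 + 170×72.5²] = 2606000 mm³.
Direct shear f_v = P/L_w = 14.8×10³ / 340 = 43.53 N/mm (vertical).
Torsion M = P·e = 14.8×10³ × 205 = 3034000 N·mm.
Critical point at (x, y) = (72.5, 85) from centroid. f_tx = M·y/J = 98.96 N/mm; f_ty = M·x/J = 84.41 N/mm.
Resultant f_max = √[f_tx² + (f_v + f_ty)²] = √[98.96² + (43.53 + 84.41)²] = 161.7 N/mm.
Capacity per unit length: r_n/Ω = (1/2.0) × 0.6 × 430 × (0.707 × 5) = 456 N/mm.
161.7 ≤ 456 → adequate.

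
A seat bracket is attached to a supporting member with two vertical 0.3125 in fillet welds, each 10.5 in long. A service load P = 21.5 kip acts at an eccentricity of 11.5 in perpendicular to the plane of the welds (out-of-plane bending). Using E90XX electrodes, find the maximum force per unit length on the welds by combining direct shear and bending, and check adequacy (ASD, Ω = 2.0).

f_max ≈ 6.81 kip/in; NOT adequate

E90XX → F_EXX = 90 ksi.
L_w = 2 × 10.5 = 21 in; section modulus (unit throat) S = 2 × L²/6 = 36.75 in².
Direct shear f_v = P/L_w = 21.5/21 = 1.024 kip/in.
Moment M = P × e = 21.5 × 11.5 = 247.25 kip·in; bending f_b = M/S = 6.728 kip/in.
f_max = √(f_v² + f_b²) = √(1.024² + 6.728²) = 6.805 kip/in.
r_n/Ω = (1/2.0) × 0.6 × 90 × (0.707 × 0.3125) = 5.965 kip/in → NOT adequate.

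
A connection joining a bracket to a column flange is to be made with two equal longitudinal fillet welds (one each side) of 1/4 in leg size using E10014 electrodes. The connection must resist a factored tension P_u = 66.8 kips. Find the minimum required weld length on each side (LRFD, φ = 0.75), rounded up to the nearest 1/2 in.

E100XX → F_EXX = 100 ksi.
Throat t_e = 0.707 × 0.25 = 0.1767 in.
φr_n = 0.75 × 0.6 × 100 × 0.1767 = 7.954 kips/in.
L_req = P_u / φr_n = 66.8 / 7.954 = 8.399 in total.
Per side: 8.399 / 2 = 4.199 in.
Round up → use L = 4.5 in on each side.

L = 4.5 in on each side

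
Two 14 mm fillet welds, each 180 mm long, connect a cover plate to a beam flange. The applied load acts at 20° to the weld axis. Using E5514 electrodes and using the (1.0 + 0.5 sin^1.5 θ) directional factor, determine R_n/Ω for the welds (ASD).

R_n/Ω ≈ 647 kN

E55XX → F_EXX = 550 MPa.
t_e = 0.707 × 14 = 9.898 mm; A_we = 9.898 × 360 = 3563 mm².
Directional factor: 1.0 + 0.5 sin^1.5(20°) = 1.1.
F_nw = 0.6 × 550 × 1.1 = 363 MPa.
R_n/Ω = (363 × 3563) / 2.0 × 10⁻³ = 646.7 kN.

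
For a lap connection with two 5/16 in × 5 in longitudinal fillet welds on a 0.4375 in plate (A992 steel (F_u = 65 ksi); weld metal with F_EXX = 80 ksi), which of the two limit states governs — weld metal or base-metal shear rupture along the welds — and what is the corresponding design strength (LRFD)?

φR_n ≈ 79.5 kips (weld metal governs)

t_e = 0.707 × 0.3125 = 0.2209 in; L = 10 in.
Weld metal: φR_n = 0.75 × 0.6 × 80 × 0.2209 × 10 = 79.54 kips.
Base metal (shear rupture): φR_n = 0.75 × 0.6 × 65 × 0.4375 × 10 = 128 kips.
Governing: weld metal.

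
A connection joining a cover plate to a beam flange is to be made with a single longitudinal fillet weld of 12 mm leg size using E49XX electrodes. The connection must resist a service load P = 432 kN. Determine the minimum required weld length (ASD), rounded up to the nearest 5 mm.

L = 350 mm

E49XX → F_EXX = 490 MPa.
Throat t_e = 0.707 × 12 = 8.484 mm.
r_n/Ω = (0.6 × 490 × 8.484) / 2.0 = 1247 N/mm = 1.247 kN/mm.
L_req = P / (r_n/Ω) = 432 / 1.247 = 346.4 mm total.
Round up → use L = 350 mm.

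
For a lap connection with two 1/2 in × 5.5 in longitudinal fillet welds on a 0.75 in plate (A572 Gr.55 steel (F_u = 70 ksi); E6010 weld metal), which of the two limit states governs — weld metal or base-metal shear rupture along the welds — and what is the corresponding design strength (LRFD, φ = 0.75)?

E60XX → F_EXX = 60 ksi.
t_e = 0.707 × 0.5 = 0.3535 in; L = 11 in.
Weld metal: φR_n = 0.75 × 0.6 × 60 × 0.3535 × 11 = 105 kip.
Base metal (shear rupture): φR_n = 0.75 × 0.6 × 70 × 0.75 × 11 = 259.9 kip.
Governing: weld metal.

φR_n ≈ 105 kip (weld metal governs)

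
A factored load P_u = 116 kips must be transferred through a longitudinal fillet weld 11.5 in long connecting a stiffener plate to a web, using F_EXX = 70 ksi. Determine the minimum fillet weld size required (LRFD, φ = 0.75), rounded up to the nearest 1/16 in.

w = 1/2 in

Total weld length L = 11.5 in.
Required throat t_e = P_u / (φ × 0.6 F_EXX × L) = 116 / (0.75 × 0.6 × 70 × 11.5) = 0.3202 in.
Required leg w = t_e / 0.707 = 0.4529 in → use 1/2 in.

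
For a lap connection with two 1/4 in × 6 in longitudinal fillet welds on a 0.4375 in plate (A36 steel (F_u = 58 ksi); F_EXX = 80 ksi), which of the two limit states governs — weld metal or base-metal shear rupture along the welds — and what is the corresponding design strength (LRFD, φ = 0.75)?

φR_n ≈ 76.4 kip (weld metal governs)

t_e = 0.707 × 0.25 = 0.1767 in; L = 12 in.
Weld metal: φR_n = 0.75 × 0.6 × 80 × 0.1767 × 12 = 76.36 kip.
Base metal (shear rupture): φR_n = 0.75 × 0.6 × 58 × 0.4375 × 12 = 137 kip.
Governing: weld metal.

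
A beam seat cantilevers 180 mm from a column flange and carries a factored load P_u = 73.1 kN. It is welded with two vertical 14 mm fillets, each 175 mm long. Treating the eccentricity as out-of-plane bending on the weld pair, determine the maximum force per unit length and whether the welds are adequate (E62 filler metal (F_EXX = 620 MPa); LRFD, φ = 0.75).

f_max ≈ 1310 N/mm; adequate

L_w = 2 × 175 = 350 mm; section modulus (unit throat) S = 2 × L²/6 = 10210 mm².
Direct shear f_v = P/L_w = 73.1×10³/350 = 208.9 N/mm.
Moment M = P × e = 73.1×10³ × 180 = 13158000 N·mm; bending f_b = M/S = 1289 N/mm.
f_max = √(f_v² + f_b²) = √(208.9² + 1289²) = 1306 N/mm.
φr_n = 0.75 × 0.6 × 620 × (0.707 × 14) = 2762 N/mm → adequate.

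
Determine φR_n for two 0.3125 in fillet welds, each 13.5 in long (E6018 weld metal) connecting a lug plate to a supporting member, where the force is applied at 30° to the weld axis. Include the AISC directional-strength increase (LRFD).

E60XX → F_EXX = 60 ksi.
t_e = 0.707 × 0.3125 = 0.2209 in; A_we = 0.2209 × 27 = 5.965 in².
Directional factor: 1.0 + 0.5 sin^1.5(30°) = 1.177.
F_nw = 0.6 × 60 × 1.177 = 42.36 ksi.
φR_n = 0.75 × 42.36 × 5.965 = 189.5 kips.

φR_n ≈ 190 kips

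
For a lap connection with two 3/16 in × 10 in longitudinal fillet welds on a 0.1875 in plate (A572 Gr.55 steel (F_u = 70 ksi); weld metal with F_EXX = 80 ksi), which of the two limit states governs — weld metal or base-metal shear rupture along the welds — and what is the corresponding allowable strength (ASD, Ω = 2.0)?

R_n/Ω ≈ 63.6 kips (weld metal governs)

t_e = 0.707 × 0.1875 = 0.1326 in; L = 20 in.
Weld metal: R_n/Ω = (1/2.0) × 0.6 × 80 × 0.1326 × 20 = 63.63 kips.
Base metal (shear rupture): R_n/Ω = (1/2.0) × 0.6 × 70 × 0.1875 × 20 = 78.75 kips.
Governing: weld metal.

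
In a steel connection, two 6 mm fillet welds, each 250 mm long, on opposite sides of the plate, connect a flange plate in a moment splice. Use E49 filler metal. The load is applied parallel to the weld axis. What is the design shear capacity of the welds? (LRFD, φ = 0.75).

φR_n ≈ 468 kN

E49XX → F_EXX = 490 MPa.
Effective throat t_e = 0.707 × 6 = 4.242 mm.
Total length L = 500 mm; A_we = 4.242 × 500 = 2121 mm².
F_nw = 0.6 F_EXX = 0.6 × 490 = 294 MPa.
φR_n = 0.75 × 294 × 2121 × 10⁻³ = 467.7 kN.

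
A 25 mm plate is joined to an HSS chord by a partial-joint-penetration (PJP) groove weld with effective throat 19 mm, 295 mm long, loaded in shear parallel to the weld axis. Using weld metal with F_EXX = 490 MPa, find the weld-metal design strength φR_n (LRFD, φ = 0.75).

φR_n ≈ 1240 kN

Effective throat (given) t_e = 19 mm.
A_we = 19 × 295 = 5605 mm².
F_nw = 0.6 F_EXX = 294 MPa.
φR_n = 0.75 × 294 × 5605 × 10⁻³ = 1236 kN.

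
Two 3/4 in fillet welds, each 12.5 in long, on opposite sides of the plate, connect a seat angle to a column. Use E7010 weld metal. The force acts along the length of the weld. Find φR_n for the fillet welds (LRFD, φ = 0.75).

φR_n ≈ 418 kip

E70XX → F_EXX = 70 ksi.
Effective throat t_e = 0.707 × 0.75 = 0.5302 in.
Total length L = 25 in; A_we = 0.5302 × 25 = 13.26 in².
F_nw = 0.6 F_EXX = 0.6 × 70 = 42 ksi.
φR_n = 0.75 × 42 × 13.26 = 417.6 kip.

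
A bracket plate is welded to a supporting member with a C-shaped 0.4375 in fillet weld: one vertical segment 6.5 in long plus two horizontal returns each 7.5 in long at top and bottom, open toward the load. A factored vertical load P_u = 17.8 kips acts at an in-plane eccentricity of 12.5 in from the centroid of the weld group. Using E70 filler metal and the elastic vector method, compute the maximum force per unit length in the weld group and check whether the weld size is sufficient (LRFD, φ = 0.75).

E70XX → F_EXX = 70 ksi.
Total weld length L_w = 21.5 in. Treat welds as unit-width lines.
Centroid: x̄ = 2×7.5×3.75 / 21.5 = 2.616 in from the vertical weld.
Polar moment about centroid: J = I_x + I_y = [6.5³/12 + 2×7.5×3.25²] + [6.5×2.616² + 2(7.5³/12 + 7.5×1.134²)] = 315.4 in³.
Direct shear f_v = P/L_w = 17.8 / 21.5 = 0.8279 kip/in (vertical).
Torsion M = P·e = 17.8 × 12.5 = 222.5 kip·in.
Critical point at (x, y) = (4.884, 3.25) from centroid. f_tx = M·y/J = 2.293 kip/in; f_ty = M·x/J = 3.445 kip/in.
Resultant f_max = √[f_tx² + (f_v + f_ty)²] = √[2.293² + (0.8279 + 3.445)²] = 4.849 kip/in.
Capacity per unit length: φr_n = 0.75 × 0.6 × 70 × (0.707 × 0.4375) = 9.743 kip/in.
4.849 ≤ 9.743 → adequate.

f_max ≈ 4.85 kip/in; adequate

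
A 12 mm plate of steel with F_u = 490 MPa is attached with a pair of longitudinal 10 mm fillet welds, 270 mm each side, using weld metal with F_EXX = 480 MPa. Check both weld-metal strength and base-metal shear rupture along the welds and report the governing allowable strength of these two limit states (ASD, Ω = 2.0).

R_n/Ω ≈ 550 kN (weld metal governs)

t_e = 0.707 × 10 = 7.07 mm; L = 540 mm.
Weld metal: R_n/Ω = (1/2.0) × 0.6 × 480 × 7.07 × 540 × 10⁻³ = 549.8 kN.
Base metal (shear rupture): R_n/Ω = (1/2.0) × 0.6 × 490 × 12 × 540 × 10⁻³ = 952.6 kN.
Governing: weld metal.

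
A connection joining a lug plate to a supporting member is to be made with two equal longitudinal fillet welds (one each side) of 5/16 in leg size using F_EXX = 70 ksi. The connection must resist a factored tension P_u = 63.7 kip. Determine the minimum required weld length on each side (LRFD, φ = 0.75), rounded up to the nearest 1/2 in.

L = 5 in on each side

Throat t_e = 0.707 × 0.3125 = 0.2209 in.
φr_n = 0.75 × 0.6 × 70 × 0.2209 = 6.96 kip/in.
L_req = P_u / φr_n = 63.7 / 6.96 = 9.153 in total.
Per side: 9.153 / 2 = 4.576 in.
Round up → use L = 5 in on each side.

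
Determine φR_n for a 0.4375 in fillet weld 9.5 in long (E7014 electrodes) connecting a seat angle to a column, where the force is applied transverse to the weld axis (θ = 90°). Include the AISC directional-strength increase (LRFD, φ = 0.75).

φR_n ≈ 139 kip

E70XX → F_EXX = 70 ksi.
t_e = 0.707 × 0.4375 = 0.3093 in; A_we = 0.3093 × 9.5 = 2.938 in².
Directional factor: 1.0 + 0.5 sin^1.5(90°) = 1.5.
F_nw = 0.6 × 70 × 1.5 = 63 ksi.
φR_n = 0.75 × 63 × 2.938 = 138.8 kip.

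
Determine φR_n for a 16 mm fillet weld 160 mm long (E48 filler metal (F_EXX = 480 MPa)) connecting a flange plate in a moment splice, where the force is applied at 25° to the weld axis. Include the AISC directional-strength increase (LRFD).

φR_n ≈ 445 kN

t_e = 0.707 × 16 = 11.31 mm; A_we = 11.31 × 160 = 1810 mm².
Directional factor: 1.0 + 0.5 sin^1.5(25°) = 1.137.
F_nw = 0.6 × 480 × 1.137 = 327.6 MPa.
φR_n = 0.75 × 327.6 × 1810 × 10⁻³ = 444.6 kN.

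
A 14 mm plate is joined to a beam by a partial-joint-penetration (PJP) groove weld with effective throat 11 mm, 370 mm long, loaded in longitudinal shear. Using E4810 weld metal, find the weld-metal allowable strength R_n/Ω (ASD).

E48XX → F_EXX = 480 MPa.
Effective throat (given) t_e = 11 mm.
A_we = 11 × 370 = 4070 mm².
F_nw = 0.6 F_EXX = 288 MPa.
R_n/Ω = (288 × 4070) / 2.0 × 10⁻³ = 586.1 kN.

R_n/Ω ≈ 586 kN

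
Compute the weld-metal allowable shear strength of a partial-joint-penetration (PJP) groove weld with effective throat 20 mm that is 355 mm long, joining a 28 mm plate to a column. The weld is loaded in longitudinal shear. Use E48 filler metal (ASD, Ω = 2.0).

R_n/Ω ≈ 1020 kN

E48XX → F_EXX = 480 MPa.
Effective throat (given) t_e = 20 mm.
A_we = 20 × 355 = 7100 mm².
F_nw = 0.6 F_EXX = 288 MPa.
R_n/Ω = (288 × 7100) / 2.0 × 10⁻³ = 1022 kN.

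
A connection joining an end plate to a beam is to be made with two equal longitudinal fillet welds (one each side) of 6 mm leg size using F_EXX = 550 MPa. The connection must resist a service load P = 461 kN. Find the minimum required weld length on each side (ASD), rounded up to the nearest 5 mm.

L = 330 mm on each side

Throat t_e = 0.707 × 6 = 4.242 mm.
r_n/Ω = (0.6 × 550 × 4.242) / 2.0 = 699.9 N/mm = 0.6999 kN/mm.
L_req = P / (r_n/Ω) = 461 / 0.6999 = 658.6 mm total.
Per side: 658.6 / 2 = 329.3 mm.
Round up → use L = 330 mm on each side.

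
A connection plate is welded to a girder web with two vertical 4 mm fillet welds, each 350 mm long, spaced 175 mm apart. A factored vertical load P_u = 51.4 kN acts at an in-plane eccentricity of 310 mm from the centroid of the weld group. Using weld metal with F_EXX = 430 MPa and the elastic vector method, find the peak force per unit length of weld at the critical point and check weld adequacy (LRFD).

f_max ≈ 290 N/mm; adequate

Total weld length L_w = 700 mm. Treat welds as unit-width lines.
Polar moment about centroid: J = 2[d³/12 + d(b/2)²] = 2[350³/12 + 350×87.5²] = 12510000 mm³.
Direct shear f_v = P/L_w = 51.4×10³ / 700 = 73.43 N/mm (vertical).
Torsion M = P·e = 51.4×10³ × 310 = 15934000 N·mm.
Critical point at (x, y) = (87.5, 175) from centroid. f_tx = M·y/J = 223 N/mm; f_ty = M·x/J = 111.5 N/mm.
Resultant f_max = √[f_tx² + (f_v + f_ty)²] = √[223² + (73.43 + 111.5)²] = 289.7 N/mm.
Capacity per unit length: φr_n = 0.75 × 0.6 × 430 × (0.707 × 4) = 547.2 N/mm.
289.7 ≤ 547.2 → adequate.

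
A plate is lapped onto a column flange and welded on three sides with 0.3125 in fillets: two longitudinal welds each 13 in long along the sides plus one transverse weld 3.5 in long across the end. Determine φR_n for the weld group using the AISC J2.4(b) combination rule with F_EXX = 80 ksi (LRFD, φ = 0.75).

φR_n ≈ 235 kip

t_e = 0.707 × 0.3125 = 0.2209 in.
R_nwl = 0.6 × 80 × 0.2209 × 26 = 275.7 kip (longitudinal, 2 welds).
R_nwt = 0.6 × 80 × 0.2209 × 3.5 = 37.12 kip (transverse, base value).
(i) R_nwl + R_nwt = 312.8 kip; (ii) 0.85 R_nwl + 1.5 R_nwt = 290 kip.
R_n = max = 312.8 kip [governs: (i)]; φR_n = 234.6 kip.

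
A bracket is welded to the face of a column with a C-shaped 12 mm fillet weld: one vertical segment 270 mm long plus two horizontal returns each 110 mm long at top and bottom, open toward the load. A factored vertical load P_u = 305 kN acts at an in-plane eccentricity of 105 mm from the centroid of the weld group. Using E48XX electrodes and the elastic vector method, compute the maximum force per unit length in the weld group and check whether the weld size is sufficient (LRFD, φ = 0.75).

f_max ≈ 1270 N/mm; adequate

E48XX → F_EXX = 480 MPa.
Total weld length L_w = 490 mm. Treat welds as unit-width lines.
Centroid: x̄ = 2×110×55 / 490 = 24.69 mm from the vertical weld.
Polar moment about centroid: J = I_x + I_y = [270³/12 + 2×110×135²] + [270×24.69² + 2(110³/12 + 110×30.31²)] = 6238000 mm³.
Direct shear f_v = P/L_w = 305×10³ / 490 = 622.4 N/mm (vertical).
Torsion M = P·e = 305×10³ × 105 = 32025000 N·mm.
Critical point at (x, y) = (85.31, 135) from centroid. f_tx = M·y/J = 693 N/mm; f_ty = M·x/J = 437.9 N/mm.
Resultant f_max = √[f_tx² + (f_v + f_ty)²] = √[693² + (622.4 + 437.9)²] = 1267 N/mm.
Capacity per unit length: φr_n = 0.75 × 0.6 × 480 × (0.707 × 12) = 1833 N/mm.
1267 ≤ 1833 → adequate.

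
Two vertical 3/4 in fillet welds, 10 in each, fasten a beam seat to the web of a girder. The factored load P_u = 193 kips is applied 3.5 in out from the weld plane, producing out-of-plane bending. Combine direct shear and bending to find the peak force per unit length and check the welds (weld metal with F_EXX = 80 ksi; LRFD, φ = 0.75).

L_w = 2 × 10 = 20 in; section modulus (unit throat) S = 2 × L²/6 = 33.33 in².
Direct shear f_v = P/L_w = 193/20 = 9.65 kip/in.
Moment M = P × e = 193 × 3.5 = 675.5 kip·in; bending f_b = M/S = 20.26 kip/in.
f_max = √(f_v² + f_b²) = √(9.65² + 20.26²) = 22.45 kip/in.
φr_n = 0.75 × 0.6 × 80 × (0.707 × 0.75) = 19.09 kip/in → NOT adequate.

f_max ≈ 22.4 kip/in; NOT adequate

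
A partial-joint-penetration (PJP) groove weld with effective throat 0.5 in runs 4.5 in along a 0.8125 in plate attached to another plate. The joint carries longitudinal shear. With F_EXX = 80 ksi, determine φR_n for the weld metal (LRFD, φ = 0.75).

Effective throat (given) t_e = 0.5 in.
A_we = 0.5 × 4.5 = 2.25 in².
F_nw = 0.6 F_EXX = 48 ksi.
φR_n = 0.75 × 48 × 2.25 = 81 kips.

φR_n ≈ 81 kips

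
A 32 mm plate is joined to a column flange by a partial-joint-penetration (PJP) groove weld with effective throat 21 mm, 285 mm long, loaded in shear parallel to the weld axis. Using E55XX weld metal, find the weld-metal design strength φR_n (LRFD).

φR_n ≈ 1480 kN

E55XX → F_EXX = 550 MPa.
Effective throat (given) t_e = 21 mm.
A_we = 21 × 285 = 5985 mm².
F_nw = 0.6 F_EXX = 330 MPa.
φR_n = 0.75 × 330 × 5985 × 10⁻³ = 1481 kN.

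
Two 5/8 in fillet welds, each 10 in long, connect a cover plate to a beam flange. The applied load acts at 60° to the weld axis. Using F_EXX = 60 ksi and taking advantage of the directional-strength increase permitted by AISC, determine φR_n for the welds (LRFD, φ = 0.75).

t_e = 0.707 × 0.625 = 0.4419 in; A_we = 0.4419 × 20 = 8.837 in².
Directional factor: 1.0 + 0.5 sin^1.5(60°) = 1.403.
F_nw = 0.6 × 60 × 1.403 = 50.51 ksi.
φR_n = 0.75 × 50.51 × 8.837 = 334.8 kips.

φR_n ≈ 335 kips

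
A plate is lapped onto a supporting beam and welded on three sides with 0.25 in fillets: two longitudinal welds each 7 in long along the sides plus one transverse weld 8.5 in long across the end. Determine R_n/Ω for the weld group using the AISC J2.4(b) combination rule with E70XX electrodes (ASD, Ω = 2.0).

R_n/Ω ≈ 91.5 kips

E70XX → F_EXX = 70 ksi.
t_e = 0.707 × 0.25 = 0.1767 in.
R_nwl = 0.6 × 70 × 0.1767 × 14 = 103.9 kips (longitudinal, 2 welds).
R_nwt = 0.6 × 70 × 0.1767 × 8.5 = 63.1 kips (transverse, base value).
(i) R_nwl + R_nwt = 167 kips; (ii) 0.85 R_nwl + 1.5 R_nwt = 183 kips.
R_n = max = 183 kips [governs: (ii)]; R_n/Ω = 91.49 kips.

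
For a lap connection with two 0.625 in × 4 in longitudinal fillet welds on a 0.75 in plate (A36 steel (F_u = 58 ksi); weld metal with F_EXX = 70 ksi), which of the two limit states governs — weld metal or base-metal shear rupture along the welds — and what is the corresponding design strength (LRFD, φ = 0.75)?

φR_n ≈ 111 kips (weld metal governs)

t_e = 0.707 × 0.625 = 0.4419 in; L = 8 in.
Weld metal: φR_n = 0.75 × 0.6 × 70 × 0.4419 × 8 = 111.4 kips.
Base metal (shear rupture): φR_n = 0.75 × 0.6 × 58 × 0.75 × 8 = 156.6 kips.
Governing: weld metal.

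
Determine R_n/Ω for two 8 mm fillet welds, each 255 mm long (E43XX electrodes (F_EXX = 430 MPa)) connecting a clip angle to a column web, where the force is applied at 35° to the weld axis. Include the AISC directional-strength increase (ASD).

t_e = 0.707 × 8 = 5.656 mm; A_we = 5.656 × 510 = 2885 mm².
Directional factor: 1.0 + 0.5 sin^1.5(35°) = 1.217.
F_nw = 0.6 × 430 × 1.217 = 314 MPa.
R_n/Ω = (314 × 2885) / 2.0 × 10⁻³ = 452.9 kN.

R_n/Ω ≈ 453 kN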